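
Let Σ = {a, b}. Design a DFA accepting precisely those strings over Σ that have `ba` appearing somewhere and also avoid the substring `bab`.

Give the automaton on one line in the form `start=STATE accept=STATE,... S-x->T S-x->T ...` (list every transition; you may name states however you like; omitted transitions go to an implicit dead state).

start=S0 accept=S2,S3,S5 S0-a->S0 S0-b->S1 S1-a->S2 S1-b->S1 S2-a->S3 S2-b->S4 S3-a->S3 S3-b->S5 S4-a->S4 S4-b->S4 S5-a->S2 S5-b->S5

Build one automaton per condition and run them in lockstep. The first has 3 states tracking whether and how much of `ba` has been seen; the second has 4 states tracking partial matches of the forbidden pattern `bab`. A product state is a pair (one from each), accepting exactly when both do.
        a   b  
>  S0   S0  S1 
   S1   S2  S1 
 * S2   S3  S4 
 * S3   S3  S5 
   S4   S4  S4 
 * S5   S2  S5 
(> = start, * = accepting)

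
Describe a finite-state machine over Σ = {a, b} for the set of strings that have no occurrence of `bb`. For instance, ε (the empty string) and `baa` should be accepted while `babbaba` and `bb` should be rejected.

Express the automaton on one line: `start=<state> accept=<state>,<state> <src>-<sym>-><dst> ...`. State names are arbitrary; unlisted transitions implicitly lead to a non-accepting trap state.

start=q0 accept=q0,q1 q0-a->q0 q0-b->q1 q1-a->q0 q1-b->q2 q2-a->q2 q2-b->q2

Track partial matches of the forbidden pattern `bb`. State q2 is a dead state reached once `bb` has occurred; every other state accepts. q0 means no part of `bb` is currently matched.
3 states suffice.
        a   b  
>* q0   q0  q1 
 * q1   q0  q2 
   q2   q2  q2 
(> = start, * = accepting)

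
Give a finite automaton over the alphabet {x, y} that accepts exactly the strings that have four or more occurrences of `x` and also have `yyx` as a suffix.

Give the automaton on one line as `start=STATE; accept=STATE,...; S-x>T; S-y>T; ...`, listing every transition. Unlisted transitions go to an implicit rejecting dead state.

start=q0; accept=q6; q0-x>q1; q0-y>q0; q1-x>q2; q1-y>q1; q2-x>q3; q2-y>q2; q3-x>q3; q3-y>q4; q4-x>q3; q4-y>q5; q5-x>q6; q5-y>q5; q6-x>q3; q6-y>q4

Build one automaton per condition and run them in lockstep. One (6 states) tracks the count of `x`s, saturating at 5; the other (4 states) tracks how much of the suffix `yyx` has currently been matched. Each combined state is a pair, one component from each; accept when both components accept. After merging equivalent states the machine shrinks.
7 states suffice.
        x   y  
>  q0   q1  q0 
   q1   q2  q1 
   q2   q3  q2 
   q3   q3  q4 
   q4   q3  q5 
   q5   q6  q5 
 * q6   q3  q4 
(> = start, * = accepting)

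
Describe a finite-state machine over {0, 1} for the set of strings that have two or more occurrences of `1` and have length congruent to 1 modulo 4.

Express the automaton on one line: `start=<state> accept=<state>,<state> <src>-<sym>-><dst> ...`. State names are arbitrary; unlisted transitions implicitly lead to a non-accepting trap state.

Handle the two conditions separately and then intersect. The first has 4 states tracking the count of `1`s, saturating at 3; the second has 4 states tracking the input length modulo 4. A product state is a pair (one from each), accepting exactly when both do. Minimizing collapses redundant product states.
With 12 states:
          0    1  
>  S0     S1   S2 
   S1     S3   S4 
   S2     S4   S5 
   S3     S6   S7 
   S4     S7   S8 
   S5     S8   S8 
   S6     S0   S9 
   S7     S9  S10 
   S8    S10  S10 
   S9     S2  S11 
   S10   S11  S11 
 * S11    S5   S5 
(> = start, * = accepting)

start=S0 accept=S11 S0-0->S1 S0-1->S2 S1-0->S3 S1-1->S4 S2-0->S4 S2-1->S5 S3-0->S6 S3-1->S7 S4-0->S7 S4-1->S8 S5-0->S8 S5-1->S8 S6-0->S0 S6-1->S9 S7-0->S9 S7-1->S10 S8-0->S10 S8-1->S10 S9-0->S2 S9-1->S11 S10-0->S11 S10-1->S11 S11-0->S5 S11-1->S5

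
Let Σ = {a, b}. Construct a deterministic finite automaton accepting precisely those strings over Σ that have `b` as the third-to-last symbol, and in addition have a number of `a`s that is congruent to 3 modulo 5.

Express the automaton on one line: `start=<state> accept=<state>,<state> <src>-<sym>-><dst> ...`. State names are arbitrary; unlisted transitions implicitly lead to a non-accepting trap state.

Handle the two conditions separately and then intersect. One (15 states) tracks the last 3 symbols read; the other (5 states) tracks the count of `a`s modulo 5. Each combined state is a pair, one component from each; accept when both components accept. Equivalent product states are then merged.
          a    b  
>  S0     S1   S0 
   S1     S2   S3 
   S2     S4   S5 
   S3     S6   S3 
   S4     S7   S8 
   S5     S9  S10 
   S6    S11   S5 
   S7     S0   S7 
   S8     S7  S12 
   S9     S7  S13 
   S10   S14  S10 
 * S11    S7   S8 
   S12    S7  S15 
 * S13    S7  S12 
 * S14    S7  S13 
 * S15    S7  S15 
(> = start, * = accepting)

start=S0 accept=S11,S13,S14,S15 S0-a->S1 S0-b->S0 S1-a->S2 S1-b->S3 S2-a->S4 S2-b->S5 S3-a->S6 S3-b->S3 S4-a->S7 S4-b->S8 S5-a->S9 S5-b->S10 S6-a->S11 S6-b->S5 S7-a->S0 S7-b->S7 S8-a->S7 S8-b->S12 S9-a->S7 S9-b->S13 S10-a->S14 S10-b->S10 S11-a->S7 S11-b->S8 S12-a->S7 S12-b->S15 S13-a->S7 S13-b->S12 S14-a->S7 S14-b->S13 S15-a->S7 S15-b->S15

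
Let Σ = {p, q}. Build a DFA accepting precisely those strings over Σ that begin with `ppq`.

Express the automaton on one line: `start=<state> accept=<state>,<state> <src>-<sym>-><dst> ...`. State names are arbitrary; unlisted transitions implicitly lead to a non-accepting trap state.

start=A accept=D A-p->B A-q->E B-p->C B-q->E C-p->E C-q->D D-p->D D-q->D E-p->E E-q->E

Check the first 3 symbols one by one: A through C record how many have matched `ppq` so far; any wrong symbol goes to the dead state E. After all 3 match we enter the accepting sink D.
5 states suffice.
       p  q 
>  A   B  E 
   B   C  E 
   C   E  D 
 * D   D  D 
   E   E  E 
(> = start, * = accepting)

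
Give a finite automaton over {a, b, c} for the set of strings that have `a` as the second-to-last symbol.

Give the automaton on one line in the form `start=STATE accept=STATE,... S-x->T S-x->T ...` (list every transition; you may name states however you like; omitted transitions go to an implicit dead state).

A DFA must remember the last 2 symbols (since which symbol is second-to-last isn't known until the input ends). Use one state per possible window of the last ≤2 symbols; accept from those whose window starts with `a`.
13 states suffice.
          a    b    c  
>  q0     q1   q2   q3 
   q1     q4   q5   q6 
   q2     q7   q8   q9 
   q3    q10  q11  q12 
 * q4     q4   q5   q6 
 * q5     q7   q8   q9 
 * q6    q10  q11  q12 
   q7     q4   q5   q6 
   q8     q7   q8   q9 
   q9    q10  q11  q12 
   q10    q4   q5   q6 
   q11    q7   q8   q9 
   q12   q10  q11  q12 
(> = start, * = accepting)

start=q0 accept=q4,q5,q6 q0-a->q1 q0-b->q2 q0-c->q3 q1-a->q4 q1-b->q5 q1-c->q6 q2-a->q7 q2-b->q8 q2-c->q9 q3-a->q10 q3-b->q11 q3-c->q12 q4-a->q4 q4-b->q5 q4-c->q6 q5-a->q7 q5-b->q8 q5-c->q9 q6-a->q10 q6-b->q11 q6-c->q12 q7-a->q4 q7-b->q5 q7-c->q6 q8-a->q7 q8-b->q8 q8-c->q9 q9-a->q10 q9-b->q11 q9-c->q12 q10-a->q4 q10-b->q5 q10-c->q6 q11-a->q7 q11-b->q8 q11-c->q9 q12-a->q10 q12-b->q11 q12-c->q12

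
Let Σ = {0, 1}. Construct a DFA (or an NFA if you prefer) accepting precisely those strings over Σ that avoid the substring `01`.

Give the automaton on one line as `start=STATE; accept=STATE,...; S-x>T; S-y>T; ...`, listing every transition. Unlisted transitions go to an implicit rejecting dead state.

Track partial matches of the forbidden pattern `01`. State q2 is a dead state reached once `01` has occurred; every other state accepts. q0 means no part of `01` is currently matched.
        0   1  
>* q0   q1  q0 
 * q1   q1  q2 
   q2   q2  q2 
(> = start, * = accepting)

start=q0; accept=q0,q1; q0-0>q1; q0-1>q0; q1-0>q1; q1-1>q2; q2-0>q2; q2-1>q2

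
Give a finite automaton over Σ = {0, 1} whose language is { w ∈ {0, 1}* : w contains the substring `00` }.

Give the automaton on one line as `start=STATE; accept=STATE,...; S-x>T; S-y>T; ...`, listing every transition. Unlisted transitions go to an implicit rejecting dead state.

start=A; accept=C; A-0>B; A-1>A; B-0>C; B-1>A; C-0>C; C-1>C

Track how much of `00` has been matched so far: state A is no progress, C is the absorbing accept state reached once `00` has occurred. Intermediate states record partial matches; on a mismatch, fall back to the longest reusable overlap.
3 states suffice.
       0  1 
>  A   B  A 
   B   C  A 
 * C   C  C 
(> = start, * = accepting)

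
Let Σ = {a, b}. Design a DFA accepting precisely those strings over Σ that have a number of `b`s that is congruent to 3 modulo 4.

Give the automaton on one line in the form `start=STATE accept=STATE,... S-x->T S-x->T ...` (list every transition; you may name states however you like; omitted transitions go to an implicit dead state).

Keep the running count of `b`s modulo 4: each `b` advances along the cycle q0 → q1 → q2 → q3 → q0 while other symbols loop. Accept at q3.
        a   b  
>  q0   q0  q1 
   q1   q1  q2 
   q2   q2  q3 
 * q3   q3  q0 
(> = start, * = accepting)

start=q0 accept=q3 q0-a->q0 q0-b->q1 q1-a->q1 q1-b->q2 q2-a->q2 q2-b->q3 q3-a->q3 q3-b->q0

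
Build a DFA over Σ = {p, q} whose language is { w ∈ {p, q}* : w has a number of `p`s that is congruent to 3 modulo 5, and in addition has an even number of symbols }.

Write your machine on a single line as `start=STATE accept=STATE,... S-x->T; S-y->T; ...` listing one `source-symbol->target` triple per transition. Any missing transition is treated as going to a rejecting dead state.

Run two small machines in parallel and take their product. The first has 5 states tracking the count of `p`s modulo 5; the second has 2 states tracking the input length modulo 2. A product state is a pair (one from each), accepting exactly when both do.
With 10 states:
       p  q 
>  A   B  C 
   B   D  E 
   C   E  A 
   D   F  G 
   E   G  B 
   F   H  I 
   G   I  D 
   H   C  J 
 * I   J  F 
   J   A  H 
(> = start, * = accepting)

start=A; accept=I; A-p->B; A-q->C; B-p->D; B-q->E; C-p->E; C-q->A; D-p->F; D-q->G; E-p->G; E-q->B; F-p->H; F-q->I; G-p->I; G-q->D; H-p->C; H-q->J; I-p->J; I-q->F; J-p->A; J-q->H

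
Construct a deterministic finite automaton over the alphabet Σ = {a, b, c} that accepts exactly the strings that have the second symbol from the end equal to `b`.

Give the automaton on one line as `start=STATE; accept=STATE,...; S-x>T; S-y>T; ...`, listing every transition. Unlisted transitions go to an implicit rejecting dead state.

A DFA must remember the last 2 symbols (since which symbol is second-to-last isn't known until the input ends). Use one state per possible window of the last ≤2 symbols; accept from those whose window starts with `b`.
A 13-state machine:
          a    b    c  
>  S0     S1   S2   S3 
   S1     S4   S5   S6 
   S2     S7   S8   S9 
   S3    S10  S11  S12 
   S4     S4   S5   S6 
   S5     S7   S8   S9 
   S6    S10  S11  S12 
 * S7     S4   S5   S6 
 * S8     S7   S8   S9 
 * S9    S10  S11  S12 
   S10    S4   S5   S6 
   S11    S7   S8   S9 
   S12   S10  S11  S12 
(> = start, * = accepting)

start=S0; accept=S7,S8,S9; S0-a>S1; S0-b>S2; S0-c>S3; S1-a>S4; S1-b>S5; S1-c>S6; S2-a>S7; S2-b>S8; S2-c>S9; S3-a>S10; S3-b>S11; S3-c>S12; S4-a>S4; S4-b>S5; S4-c>S6; S5-a>S7; S5-b>S8; S5-c>S9; S6-a>S10; S6-b>S11; S6-c>S12; S7-a>S4; S7-b>S5; S7-c>S6; S8-a>S7; S8-b>S8; S8-c>S9; S9-a>S10; S9-b>S11; S9-c>S12; S10-a>S4; S10-b>S5; S10-c>S6; S11-a>S7; S11-b>S8; S11-c>S9; S12-a>S10; S12-b>S11; S12-c>S12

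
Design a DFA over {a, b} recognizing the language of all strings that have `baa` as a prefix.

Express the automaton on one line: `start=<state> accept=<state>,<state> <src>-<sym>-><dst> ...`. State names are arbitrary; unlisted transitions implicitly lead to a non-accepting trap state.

start=q0 accept=q3 q0-a->q4 q0-b->q1 q1-a->q2 q1-b->q4 q2-a->q3 q2-b->q4 q3-a->q3 q3-b->q3 q4-a->q4 q4-b->q4

Check the first 3 symbols one by one: q0 through q2 record how many have matched `baa` so far; any wrong symbol goes to the dead state q4. After all 3 match we enter the accepting sink q3.
5 states suffice.
        a   b  
>  q0   q4  q1 
   q1   q2  q4 
   q2   q3  q4 
 * q3   q3  q3 
   q4   q4  q4 
(> = start, * = accepting)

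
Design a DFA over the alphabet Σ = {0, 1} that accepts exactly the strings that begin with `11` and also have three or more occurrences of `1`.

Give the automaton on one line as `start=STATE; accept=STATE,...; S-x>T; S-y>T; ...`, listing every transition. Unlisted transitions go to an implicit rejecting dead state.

Build one automaton per condition and run them in lockstep. One (4 states) tracks whether the input so far still matches the prefix `11`; the other (5 states) tracks the count of `1`s, saturating at 4. Each combined state is a pair, one component from each; accept when both components accept. After merging equivalent states the machine shrinks.
        0   1  
>  q0   q1  q2 
   q1   q1  q1 
   q2   q1  q3 
   q3   q3  q4 
 * q4   q4  q4 
(> = start, * = accepting)

start=q0; accept=q4; q0-0>q1; q0-1>q2; q1-0>q1; q1-1>q1; q2-0>q1; q2-1>q3; q3-0>q3; q3-1>q4; q4-0>q4; q4-1>q4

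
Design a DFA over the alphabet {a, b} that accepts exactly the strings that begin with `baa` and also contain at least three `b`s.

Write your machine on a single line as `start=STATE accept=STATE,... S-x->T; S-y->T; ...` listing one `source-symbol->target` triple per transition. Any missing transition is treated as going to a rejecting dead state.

start=q0; accept=q6; q0-a->q1; q0-b->q2; q1-a->q1; q1-b->q1; q2-a->q3; q2-b->q1; q3-a->q4; q3-b->q1; q4-a->q4; q4-b->q5; q5-a->q5; q5-b->q6; q6-a->q6; q6-b->q6

Build one automaton per condition and run them in lockstep. One (5 states) tracks whether the input so far still matches the prefix `baa`; the other (5 states) tracks the count of `b`s, saturating at 4. Each combined state is a pair, one component from each; accept when both components accept. After merging equivalent states the machine shrinks.
With 7 states:
        a   b  
>  q0   q1  q2 
   q1   q1  q1 
   q2   q3  q1 
   q3   q4  q1 
   q4   q4  q5 
   q5   q5  q6 
 * q6   q6  q6 
(> = start, * = accepting)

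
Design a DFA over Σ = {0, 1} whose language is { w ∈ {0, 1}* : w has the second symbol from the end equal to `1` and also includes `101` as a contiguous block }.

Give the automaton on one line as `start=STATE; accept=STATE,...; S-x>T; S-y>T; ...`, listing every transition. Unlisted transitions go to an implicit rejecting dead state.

start=S0; accept=S8,S9; S0-0>S1; S0-1>S2; S1-0>S3; S1-1>S4; S2-0>S5; S2-1>S6; S3-0>S3; S3-1>S4; S4-0>S5; S4-1>S6; S5-0>S3; S5-1>S7; S6-0>S5; S6-1>S6; S7-0>S8; S7-1>S9; S8-0>S10; S8-1>S7; S9-0>S8; S9-1>S9; S10-0>S10; S10-1>S7

Build one automaton per condition and run them in lockstep. One (7 states) tracks the last 2 symbols read; the other (4 states) tracks whether and how much of `101` has been seen. Each combined state is a pair, one component from each; accept when both components accept.
An 11-state machine:
          0    1  
>  S0     S1   S2 
   S1     S3   S4 
   S2     S5   S6 
   S3     S3   S4 
   S4     S5   S6 
   S5     S3   S7 
   S6     S5   S6 
   S7     S8   S9 
 * S8    S10   S7 
 * S9     S8   S9 
   S10   S10   S7 
(> = start, * = accepting)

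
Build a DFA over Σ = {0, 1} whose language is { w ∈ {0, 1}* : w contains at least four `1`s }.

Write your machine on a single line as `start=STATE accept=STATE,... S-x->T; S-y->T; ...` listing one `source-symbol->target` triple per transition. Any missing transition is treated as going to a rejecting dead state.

Only the number of `1`s matters, and only up to 5. Make a chain q0 → q1 → q2 → q3 → q4 → q5 advanced by each `1` (with q5 absorbing); every other symbol self-loops. The accepting set is {q4, q5}.
6 states suffice.
        0   1  
>  q0   q0  q1 
   q1   q1  q2 
   q2   q2  q3 
   q3   q3  q4 
 * q4   q4  q5 
 * q5   q5  q5 
(> = start, * = accepting)

start=q0; accept=q4,q5; q0-0->q0; q0-1->q1; q1-0->q1; q1-1->q2; q2-0->q2; q2-1->q3; q3-0->q3; q3-1->q4; q4-0->q4; q4-1->q5; q5-0->q5; q5-1->q5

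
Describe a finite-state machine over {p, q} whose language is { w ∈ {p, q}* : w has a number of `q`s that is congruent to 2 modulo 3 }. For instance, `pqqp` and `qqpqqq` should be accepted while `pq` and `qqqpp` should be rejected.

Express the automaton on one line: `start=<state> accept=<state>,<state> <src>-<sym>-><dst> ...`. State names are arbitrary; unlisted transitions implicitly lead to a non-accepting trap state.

start=S0 accept=S2 S0-p->S0 S0-q->S1 S1-p->S1 S1-q->S2 S2-p->S2 S2-q->S0

Keep the running count of `q`s modulo 3: each `q` advances along the cycle S0 → S1 → S2 → S0 while other symbols loop. Accept at S2.
A 3-state machine:
        p   q  
>  S0   S0  S1 
   S1   S1  S2 
 * S2   S2  S0 
(> = start, * = accepting)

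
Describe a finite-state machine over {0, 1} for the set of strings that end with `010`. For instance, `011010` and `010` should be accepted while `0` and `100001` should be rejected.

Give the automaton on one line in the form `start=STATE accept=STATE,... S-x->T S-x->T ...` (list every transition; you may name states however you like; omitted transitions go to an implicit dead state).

Remember how much of `010` the current input suffix matches. State A means no match yet; B means the last symbol is `0`; C means the last 2 symbols are `01`; D means the last 3 symbols are `010`. Only D accepts. On a mismatch, fall back to the longest proper suffix that is still a prefix of `010`.
A 4-state machine:
       0  1 
>  A   B  A 
   B   B  C 
   C   D  A 
 * D   B  C 
(> = start, * = accepting)

start=A accept=D A-0->B A-1->A B-0->B B-1->C C-0->D C-1->A D-0->B D-1->C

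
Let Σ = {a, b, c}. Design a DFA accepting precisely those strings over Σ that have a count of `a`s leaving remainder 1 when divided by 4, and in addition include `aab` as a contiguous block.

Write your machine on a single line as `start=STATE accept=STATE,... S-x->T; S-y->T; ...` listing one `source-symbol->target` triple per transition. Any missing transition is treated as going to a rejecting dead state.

Build one automaton per condition and run them in lockstep. The first has 4 states tracking the count of `a`s modulo 4; the second has 4 states tracking whether and how much of `aab` has been seen. A product state is a pair (one from each), accepting exactly when both do.
16 states suffice.
          a    b    c  
>  q0     q1   q0   q0 
   q1     q2   q3   q3 
   q2     q4   q5   q6 
   q3     q7   q3   q3 
   q4     q8   q9  q10 
   q5     q9   q5   q5 
   q6    q11   q6   q6 
   q7     q4   q6   q6 
   q8    q12  q13   q0 
   q9    q13   q9   q9 
   q10   q14  q10  q10 
   q11    q8  q10  q10 
   q12    q2  q15   q3 
   q13   q15  q13  q13 
   q14   q12   q0   q0 
 * q15    q5  q15  q15 
(> = start, * = accepting)

start=q0; accept=q15; q0-a->q1; q0-b->q0; q0-c->q0; q1-a->q2; q1-b->q3; q1-c->q3; q2-a->q4; q2-b->q5; q2-c->q6; q3-a->q7; q3-b->q3; q3-c->q3; q4-a->q8; q4-b->q9; q4-c->q10; q5-a->q9; q5-b->q5; q5-c->q5; q6-a->q11; q6-b->q6; q6-c->q6; q7-a->q4; q7-b->q6; q7-c->q6; q8-a->q12; q8-b->q13; q8-c->q0; q9-a->q13; q9-b->q9; q9-c->q9; q10-a->q14; q10-b->q10; q10-c->q10; q11-a->q8; q11-b->q10; q11-c->q10; q12-a->q2; q12-b->q15; q12-c->q3; q13-a->q15; q13-b->q13; q13-c->q13; q14-a->q12; q14-b->q0; q14-c->q0; q15-a->q5; q15-b->q15; q15-c->q15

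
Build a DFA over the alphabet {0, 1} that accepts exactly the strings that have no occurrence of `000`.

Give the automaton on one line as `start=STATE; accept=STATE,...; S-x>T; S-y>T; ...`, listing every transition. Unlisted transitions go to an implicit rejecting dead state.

start=A; accept=A,B,C; A-0>B; A-1>A; B-0>C; B-1>A; C-0>D; C-1>A; D-0>D; D-1>D

Track partial matches of the forbidden pattern `000`. State D is a dead state reached once `000` has occurred; every other state accepts. A means no part of `000` is currently matched.
       0  1 
>* A   B  A 
 * B   C  A 
 * C   D  A 
   D   D  D 
(> = start, * = accepting)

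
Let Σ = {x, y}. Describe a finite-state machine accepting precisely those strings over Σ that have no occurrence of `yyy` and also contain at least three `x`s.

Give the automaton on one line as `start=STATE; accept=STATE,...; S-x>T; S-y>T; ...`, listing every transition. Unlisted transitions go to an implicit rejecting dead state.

Run two small machines in parallel and take their product. One (4 states) tracks partial matches of the forbidden pattern `yyy`; the other (5 states) tracks the count of `x`s, saturating at 4. Each combined state is a pair, one component from each; accept when both components accept. Minimizing collapses redundant product states.
13 states suffice.
          x    y  
>  s0     s1   s2 
   s1     s3   s4 
   s2     s1   s5 
   s3     s6   s7 
   s4     s3   s8 
   s5     s1   s9 
 * s6     s6  s10 
   s7     s6  s11 
   s8     s3   s9 
   s9     s9   s9 
 * s10    s6  s12 
   s11    s6   s9 
 * s12    s6   s9 
(> = start, * = accepting)

start=s0; accept=s6,s10,s12; s0-x>s1; s0-y>s2; s1-x>s3; s1-y>s4; s2-x>s1; s2-y>s5; s3-x>s6; s3-y>s7; s4-x>s3; s4-y>s8; s5-x>s1; s5-y>s9; s6-x>s6; s6-y>s10; s7-x>s6; s7-y>s11; s8-x>s3; s8-y>s9; s9-x>s9; s9-y>s9; s10-x>s6; s10-y>s12; s11-x>s6; s11-y>s9; s12-x>s6; s12-y>s9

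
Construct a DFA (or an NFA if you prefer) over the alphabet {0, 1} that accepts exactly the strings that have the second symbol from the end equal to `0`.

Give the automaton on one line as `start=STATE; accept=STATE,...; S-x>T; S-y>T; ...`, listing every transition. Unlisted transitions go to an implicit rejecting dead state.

start=q0; accept=q3,q4; q0-0>q1; q0-1>q2; q1-0>q3; q1-1>q4; q2-0>q5; q2-1>q6; q3-0>q3; q3-1>q4; q4-0>q5; q4-1>q6; q5-0>q3; q5-1>q4; q6-0>q5; q6-1>q6

A DFA must remember the last 2 symbols (since which symbol is second-to-last isn't known until the input ends). Use one state per possible window of the last ≤2 symbols; accept from those whose window starts with `0`.
7 states suffice.
        0   1  
>  q0   q1  q2 
   q1   q3  q4 
   q2   q5  q6 
 * q3   q3  q4 
 * q4   q5  q6 
   q5   q3  q4 
   q6   q5  q6 
(> = start, * = accepting)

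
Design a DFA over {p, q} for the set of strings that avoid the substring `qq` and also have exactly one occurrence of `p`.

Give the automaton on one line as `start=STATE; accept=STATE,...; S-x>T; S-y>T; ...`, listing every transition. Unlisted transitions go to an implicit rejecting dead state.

Run two small machines in parallel and take their product. One (3 states) tracks partial matches of the forbidden pattern `qq`; the other (3 states) tracks the count of `p`s, saturating at 2. Each combined state is a pair, one component from each; accept when both components accept. After merging equivalent states the machine shrinks.
5 states suffice.
       p  q 
>  A   B  C 
 * B   D  E 
   C   B  D 
   D   D  D 
 * E   D  D 
(> = start, * = accepting)

start=A; accept=B,E; A-p>B; A-q>C; B-p>D; B-q>E; C-p>B; C-q>D; D-p>D; D-q>D; E-p>D; E-q>D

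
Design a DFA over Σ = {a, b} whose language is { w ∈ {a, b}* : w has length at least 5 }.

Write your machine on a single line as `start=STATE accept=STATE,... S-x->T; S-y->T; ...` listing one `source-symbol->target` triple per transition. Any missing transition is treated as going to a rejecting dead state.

We only need to distinguish lengths 0, 1, …, 5, and '>5'. Chain S0 → S1 → S2 → S3 → S4 → S5 → S6 on every symbol, with S6 looping. Accepting states: {S5, S6}.
With 7 states:
        a   b  
>  S0   S1  S1 
   S1   S2  S2 
   S2   S3  S3 
   S3   S4  S4 
   S4   S5  S5 
 * S5   S6  S6 
 * S6   S6  S6 
(> = start, * = accepting)

start=S0; accept=S5,S6; S0-a->S1; S0-b->S1; S1-a->S2; S1-b->S2; S2-a->S3; S2-b->S3; S3-a->S4; S3-b->S4; S4-a->S5; S4-b->S5; S5-a->S6; S5-b->S6; S6-a->S6; S6-b->S6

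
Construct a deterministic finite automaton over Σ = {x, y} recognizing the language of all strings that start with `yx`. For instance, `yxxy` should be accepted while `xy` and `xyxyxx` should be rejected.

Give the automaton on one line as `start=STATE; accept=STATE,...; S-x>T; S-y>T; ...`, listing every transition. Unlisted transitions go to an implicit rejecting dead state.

start=s0; accept=s2; s0-x>s3; s0-y>s1; s1-x>s2; s1-y>s3; s2-x>s2; s2-y>s2; s3-x>s3; s3-y>s3

Walk along `yx` while the input agrees: from s0 take `y` to s1, and so on. Any deviation drops to the rejecting sink s3. Once s2 is reached the prefix is confirmed and every continuation is accepted.
A 4-state machine:
        x   y  
>  s0   s3  s1 
   s1   s2  s3 
 * s2   s2  s2 
   s3   s3  s3 
(> = start, * = accepting)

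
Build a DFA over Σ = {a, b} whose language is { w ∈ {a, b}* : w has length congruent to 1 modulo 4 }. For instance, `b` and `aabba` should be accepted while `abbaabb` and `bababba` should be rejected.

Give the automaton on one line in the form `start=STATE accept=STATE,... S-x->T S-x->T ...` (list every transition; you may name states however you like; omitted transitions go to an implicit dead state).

start=s0 accept=s1 s0-a->s1 s0-b->s1 s1-a->s2 s1-b->s2 s2-a->s3 s2-b->s3 s3-a->s0 s3-b->s0

Only the length mod 4 matters, so use a 4-cycle: from any state, every input symbol moves to the next state, wrapping s3 back to s0. Mark s1 accepting.
4 states suffice.
        a   b  
>  s0   s1  s1 
 * s1   s2  s2 
   s2   s3  s3 
   s3   s0  s0 
(> = start, * = accepting)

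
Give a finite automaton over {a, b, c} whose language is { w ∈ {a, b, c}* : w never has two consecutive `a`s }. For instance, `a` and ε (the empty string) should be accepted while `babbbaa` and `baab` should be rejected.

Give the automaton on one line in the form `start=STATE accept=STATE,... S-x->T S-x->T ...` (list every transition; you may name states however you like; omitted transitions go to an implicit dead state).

This is the complement of 'contains `aa`'. Use the same substring-matching states — S0 through S2 holding how much of `aa` has just been matched — but flip the accepting set: everything except the trap S2 accepts.
3 states suffice.
        a   b   c  
>* S0   S1  S0  S0 
 * S1   S2  S0  S0 
   S2   S2  S2  S2 
(> = start, * = accepting)

start=S0 accept=S0,S1 S0-a->S1 S0-b->S0 S0-c->S0 S1-a->S2 S1-b->S0 S1-c->S0 S2-a->S2 S2-b->S2 S2-c->S2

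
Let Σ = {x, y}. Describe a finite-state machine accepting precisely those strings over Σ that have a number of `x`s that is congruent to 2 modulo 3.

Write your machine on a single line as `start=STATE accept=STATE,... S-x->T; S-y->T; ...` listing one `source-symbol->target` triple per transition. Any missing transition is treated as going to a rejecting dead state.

start=s0; accept=s2; s0-x->s1; s0-y->s0; s1-x->s2; s1-y->s1; s2-x->s0; s2-y->s2

The only thing that matters is how many `x`s have appeared, reduced mod 3. Use one state per residue: s0 for 0, …, s2 for 2. Reading `x` moves to the next residue; anything else stays put. s2 is accepting.
A 3-state machine:
        x   y  
>  s0   s1  s0 
   s1   s2  s1 
 * s2   s0  s2 
(> = start, * = accepting)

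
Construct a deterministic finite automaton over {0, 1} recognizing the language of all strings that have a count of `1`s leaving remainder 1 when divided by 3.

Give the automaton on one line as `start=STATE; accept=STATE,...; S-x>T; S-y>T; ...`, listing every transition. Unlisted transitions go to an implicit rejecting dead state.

The only thing that matters is how many `1`s have appeared, reduced mod 3. Use one state per residue: S0 for 0, …, S2 for 2. Reading `1` moves to the next residue; anything else stays put. S1 is accepting.
A 3-state machine:
        0   1  
>  S0   S0  S1 
 * S1   S1  S2 
   S2   S2  S0 
(> = start, * = accepting)

start=S0; accept=S1; S0-0>S0; S0-1>S1; S1-0>S1; S1-1>S2; S2-0>S2; S2-1>S0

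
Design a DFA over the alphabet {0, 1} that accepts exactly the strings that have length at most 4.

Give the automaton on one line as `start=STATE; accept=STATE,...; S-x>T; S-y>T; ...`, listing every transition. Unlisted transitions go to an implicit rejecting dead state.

start=s0; accept=s0,s1,s2,s3,s4; s0-0>s1; s0-1>s1; s1-0>s2; s1-1>s2; s2-0>s3; s2-1>s3; s3-0>s4; s3-1>s4; s4-0>s5; s4-1>s5; s5-0>s5; s5-1>s5

Count input length up to 5: every symbol moves from s0 toward s5, which means 'more than 4' and absorbs. Accept from {s0, s1, s2, s3, s4}.
With 6 states:
        0   1  
>* s0   s1  s1 
 * s1   s2  s2 
 * s2   s3  s3 
 * s3   s4  s4 
 * s4   s5  s5 
   s5   s5  s5 
(> = start, * = accepting)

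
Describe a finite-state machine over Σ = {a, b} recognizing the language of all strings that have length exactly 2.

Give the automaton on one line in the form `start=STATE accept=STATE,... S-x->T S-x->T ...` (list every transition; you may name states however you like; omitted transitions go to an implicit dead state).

start=q0 accept=q2 q0-a->q1 q0-b->q1 q1-a->q2 q1-b->q2 q2-a->q3 q2-b->q3 q3-a->q3 q3-b->q3

Count input length up to 3: every symbol moves from q0 toward q3, which means 'more than 2' and absorbs. Accept from {q2}.
A 4-state machine:
        a   b  
>  q0   q1  q1 
   q1   q2  q2 
 * q2   q3  q3 
   q3   q3  q3 
(> = start, * = accepting)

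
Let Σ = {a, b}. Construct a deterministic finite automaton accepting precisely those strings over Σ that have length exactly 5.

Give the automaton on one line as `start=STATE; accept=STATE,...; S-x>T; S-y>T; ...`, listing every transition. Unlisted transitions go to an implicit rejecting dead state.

We only need to distinguish lengths 0, 1, …, 5, and '>5'. Chain s0 → s1 → s2 → s3 → s4 → s5 → s6 on every symbol, with s6 looping. Accepting states: {s5}.
        a   b  
>  s0   s1  s1 
   s1   s2  s2 
   s2   s3  s3 
   s3   s4  s4 
   s4   s5  s5 
 * s5   s6  s6 
   s6   s6  s6 
(> = start, * = accepting)

start=s0; accept=s5; s0-a>s1; s0-b>s1; s1-a>s2; s1-b>s2; s2-a>s3; s2-b>s3; s3-a>s4; s3-b>s4; s4-a>s5; s4-b>s5; s5-a>s6; s5-b>s6; s6-a>s6; s6-b>s6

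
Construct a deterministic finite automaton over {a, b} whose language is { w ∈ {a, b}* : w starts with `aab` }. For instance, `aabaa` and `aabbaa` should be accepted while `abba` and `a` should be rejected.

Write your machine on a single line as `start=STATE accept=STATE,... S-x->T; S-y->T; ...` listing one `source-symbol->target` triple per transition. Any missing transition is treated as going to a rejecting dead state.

start=S0; accept=S3; S0-a->S1; S0-b->S4; S1-a->S2; S1-b->S4; S2-a->S4; S2-b->S3; S3-a->S3; S3-b->S3; S4-a->S4; S4-b->S4

Walk along `aab` while the input agrees: from S0 take `a` to S1, and so on. Any deviation drops to the rejecting sink S4. Once S3 is reached the prefix is confirmed and every continuation is accepted.
With 5 states:
        a   b  
>  S0   S1  S4 
   S1   S2  S4 
   S2   S4  S3 
 * S3   S3  S3 
   S4   S4  S4 
(> = start, * = accepting)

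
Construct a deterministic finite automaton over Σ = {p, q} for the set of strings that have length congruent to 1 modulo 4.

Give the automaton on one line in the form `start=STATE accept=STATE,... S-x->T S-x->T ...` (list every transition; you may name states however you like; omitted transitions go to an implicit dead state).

Count input length modulo 4: every symbol advances one step around the cycle s0 → s1 → s2 → s3 → s0. Accept at s1.
With 4 states:
        p   q  
>  s0   s1  s1 
 * s1   s2  s2 
   s2   s3  s3 
   s3   s0  s0 
(> = start, * = accepting)

start=s0 accept=s1 s0-p->s1 s0-q->s1 s1-p->s2 s1-q->s2 s2-p->s3 s2-q->s3 s3-p->s0 s3-q->s0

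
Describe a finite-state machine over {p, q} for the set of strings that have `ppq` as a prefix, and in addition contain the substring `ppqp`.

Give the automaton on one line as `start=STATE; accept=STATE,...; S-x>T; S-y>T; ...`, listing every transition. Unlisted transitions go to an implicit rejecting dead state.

start=s0; accept=s8; s0-p>s1; s0-q>s2; s1-p>s3; s1-q>s2; s2-p>s4; s2-q>s2; s3-p>s5; s3-q>s6; s4-p>s5; s4-q>s2; s5-p>s5; s5-q>s7; s6-p>s8; s6-q>s9; s7-p>s10; s7-q>s2; s8-p>s8; s8-q>s8; s9-p>s11; s9-q>s9; s10-p>s10; s10-q>s10; s11-p>s12; s11-q>s9; s12-p>s12; s12-q>s6

Handle the two conditions separately and then intersect. One (5 states) tracks whether the input so far still matches the prefix `ppq`; the other (5 states) tracks whether and how much of `ppqp` has been seen. Each combined state is a pair, one component from each; accept when both components accept.
13 states suffice.
          p    q  
>  s0     s1   s2 
   s1     s3   s2 
   s2     s4   s2 
   s3     s5   s6 
   s4     s5   s2 
   s5     s5   s7 
   s6     s8   s9 
   s7    s10   s2 
 * s8     s8   s8 
   s9    s11   s9 
   s10   s10  s10 
   s11   s12   s9 
   s12   s12   s6 
(> = start, * = accepting)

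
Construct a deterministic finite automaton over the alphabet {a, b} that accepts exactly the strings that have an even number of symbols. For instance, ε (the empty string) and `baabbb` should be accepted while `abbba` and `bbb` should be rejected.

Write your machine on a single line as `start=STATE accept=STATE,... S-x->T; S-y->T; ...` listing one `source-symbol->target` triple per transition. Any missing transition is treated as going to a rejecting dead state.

Count input length modulo 2: every symbol advances one step around the cycle q0 → q1 → q0. Accept at q0.
        a   b  
>* q0   q1  q1 
   q1   q0  q0 
(> = start, * = accepting)

start=q0; accept=q0; q0-a->q1; q0-b->q1; q1-a->q0; q1-b->q0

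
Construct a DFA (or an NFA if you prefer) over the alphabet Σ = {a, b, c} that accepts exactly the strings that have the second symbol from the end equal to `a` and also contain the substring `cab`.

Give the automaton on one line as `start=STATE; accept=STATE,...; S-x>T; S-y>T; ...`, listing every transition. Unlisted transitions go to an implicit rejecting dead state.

start=s0; accept=s3,s6; s0-a>s0; s0-b>s0; s0-c>s1; s1-a>s2; s1-b>s0; s1-c>s1; s2-a>s0; s2-b>s3; s2-c>s1; s3-a>s4; s3-b>s5; s3-c>s5; s4-a>s6; s4-b>s3; s4-c>s3; s5-a>s4; s5-b>s5; s5-c>s5; s6-a>s6; s6-b>s3; s6-c>s3

Handle the two conditions separately and then intersect. One (13 states) tracks the last 2 symbols read; the other (4 states) tracks whether and how much of `cab` has been seen. Each combined state is a pair, one component from each; accept when both components accept. Equivalent product states are then merged.
A 7-state machine:
        a   b   c  
>  s0   s0  s0  s1 
   s1   s2  s0  s1 
   s2   s0  s3  s1 
 * s3   s4  s5  s5 
   s4   s6  s3  s3 
   s5   s4  s5  s5 
 * s6   s6  s3  s3 
(> = start, * = accepting)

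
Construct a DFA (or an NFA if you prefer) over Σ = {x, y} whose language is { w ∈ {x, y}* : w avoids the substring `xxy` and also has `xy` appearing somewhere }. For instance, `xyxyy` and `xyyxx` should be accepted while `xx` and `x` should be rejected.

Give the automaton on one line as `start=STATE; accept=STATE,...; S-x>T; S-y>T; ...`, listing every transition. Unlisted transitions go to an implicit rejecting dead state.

start=S0; accept=S3,S5,S6; S0-x>S1; S0-y>S0; S1-x>S2; S1-y>S3; S2-x>S2; S2-y>S4; S3-x>S5; S3-y>S3; S4-x>S4; S4-y>S4; S5-x>S6; S5-y>S3; S6-x>S6; S6-y>S4

Run two small machines in parallel and take their product. One (4 states) tracks partial matches of the forbidden pattern `xxy`; the other (3 states) tracks whether and how much of `xy` has been seen. Each combined state is a pair, one component from each; accept when both components accept.
        x   y  
>  S0   S1  S0 
   S1   S2  S3 
   S2   S2  S4 
 * S3   S5  S3 
   S4   S4  S4 
 * S5   S6  S3 
 * S6   S6  S4 
(> = start, * = accepting)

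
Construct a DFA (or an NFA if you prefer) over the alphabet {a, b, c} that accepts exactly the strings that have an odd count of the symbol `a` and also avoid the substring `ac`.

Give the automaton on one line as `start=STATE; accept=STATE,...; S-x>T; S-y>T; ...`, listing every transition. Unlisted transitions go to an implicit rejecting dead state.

start=q0; accept=q1,q3; q0-a>q1; q0-b>q0; q0-c>q0; q1-a>q2; q1-b>q3; q1-c>q4; q2-a>q1; q2-b>q0; q2-c>q4; q3-a>q2; q3-b>q3; q3-c>q3; q4-a>q4; q4-b>q4; q4-c>q4

Build one automaton per condition and run them in lockstep. The first has 2 states tracking the count of `a`s modulo 2; the second has 3 states tracking partial matches of the forbidden pattern `ac`. A product state is a pair (one from each), accepting exactly when both do. Minimizing collapses redundant product states.
5 states suffice.
        a   b   c  
>  q0   q1  q0  q0 
 * q1   q2  q3  q4 
   q2   q1  q0  q4 
 * q3   q2  q3  q3 
   q4   q4  q4  q4 
(> = start, * = accepting)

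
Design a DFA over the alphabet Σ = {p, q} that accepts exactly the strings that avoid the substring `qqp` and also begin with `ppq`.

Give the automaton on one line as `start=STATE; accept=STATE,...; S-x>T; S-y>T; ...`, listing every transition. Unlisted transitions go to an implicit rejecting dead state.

start=A; accept=E,F,G; A-p>B; A-q>C; B-p>D; B-q>C; C-p>C; C-q>C; D-p>C; D-q>E; E-p>F; E-q>G; F-p>F; F-q>E; G-p>C; G-q>G

Handle the two conditions separately and then intersect. The first has 4 states tracking partial matches of the forbidden pattern `qqp`; the second has 5 states tracking whether the input so far still matches the prefix `ppq`. A product state is a pair (one from each), accepting exactly when both do. Minimizing collapses redundant product states.
With 7 states:
       p  q 
>  A   B  C 
   B   D  C 
   C   C  C 
   D   C  E 
 * E   F  G 
 * F   F  E 
 * G   C  G 
(> = start, * = accepting)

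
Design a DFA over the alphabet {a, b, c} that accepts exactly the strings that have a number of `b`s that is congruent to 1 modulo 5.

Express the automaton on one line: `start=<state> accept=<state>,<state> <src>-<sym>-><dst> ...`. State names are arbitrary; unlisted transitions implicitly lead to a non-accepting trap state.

start=S0 accept=S1 S0-a->S0 S0-b->S1 S0-c->S0 S1-a->S1 S1-b->S2 S1-c->S1 S2-a->S2 S2-b->S3 S2-c->S2 S3-a->S3 S3-b->S4 S3-c->S3 S4-a->S4 S4-b->S0 S4-c->S4

The only thing that matters is how many `b`s have appeared, reduced mod 5. Use one state per residue: S0 for 0, …, S4 for 4. Reading `b` moves to the next residue; anything else stays put. S1 is accepting.
        a   b   c  
>  S0   S0  S1  S0 
 * S1   S1  S2  S1 
   S2   S2  S3  S2 
   S3   S3  S4  S3 
   S4   S4  S0  S4 
(> = start, * = accepting)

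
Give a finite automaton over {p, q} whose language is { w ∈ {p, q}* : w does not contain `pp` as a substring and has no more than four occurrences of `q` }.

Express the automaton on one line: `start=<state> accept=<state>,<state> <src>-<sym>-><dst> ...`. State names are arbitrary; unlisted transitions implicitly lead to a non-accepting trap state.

Run two small machines in parallel and take their product. One (3 states) tracks partial matches of the forbidden pattern `pp`; the other (6 states) tracks the count of `q`s, saturating at 5. Each combined state is a pair, one component from each; accept when both components accept. Minimizing collapses redundant product states.
          p    q  
>* s0     s1   s2 
 * s1     s3   s2 
 * s2     s4   s5 
   s3     s3   s3 
 * s4     s3   s5 
 * s5     s6   s7 
 * s6     s3   s7 
 * s7     s8   s9 
 * s8     s3   s9 
 * s9    s10   s3 
 * s10    s3   s3 
(> = start, * = accepting)

start=s0 accept=s0,s1,s2,s4,s5,s6,s7,s8,s9,s10 s0-p->s1 s0-q->s2 s1-p->s3 s1-q->s2 s2-p->s4 s2-q->s5 s3-p->s3 s3-q->s3 s4-p->s3 s4-q->s5 s5-p->s6 s5-q->s7 s6-p->s3 s6-q->s7 s7-p->s8 s7-q->s9 s8-p->s3 s8-q->s9 s9-p->s10 s9-q->s3 s10-p->s3 s10-q->s3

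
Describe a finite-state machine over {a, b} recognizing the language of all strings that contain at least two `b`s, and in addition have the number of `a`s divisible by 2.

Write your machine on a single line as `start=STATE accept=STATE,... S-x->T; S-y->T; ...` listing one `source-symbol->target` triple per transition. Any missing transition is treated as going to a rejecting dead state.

Handle the two conditions separately and then intersect. One (4 states) tracks the count of `b`s, saturating at 3; the other (2 states) tracks the count of `a`s modulo 2. Each combined state is a pair, one component from each; accept when both components accept.
8 states suffice.
        a   b  
>  q0   q1  q2 
   q1   q0  q3 
   q2   q3  q4 
   q3   q2  q5 
 * q4   q5  q6 
   q5   q4  q7 
 * q6   q7  q6 
   q7   q6  q7 
(> = start, * = accepting)

start=q0; accept=q4,q6; q0-a->q1; q0-b->q2; q1-a->q0; q1-b->q3; q2-a->q3; q2-b->q4; q3-a->q2; q3-b->q5; q4-a->q5; q4-b->q6; q5-a->q4; q5-b->q7; q6-a->q7; q6-b->q6; q7-a->q6; q7-b->q7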